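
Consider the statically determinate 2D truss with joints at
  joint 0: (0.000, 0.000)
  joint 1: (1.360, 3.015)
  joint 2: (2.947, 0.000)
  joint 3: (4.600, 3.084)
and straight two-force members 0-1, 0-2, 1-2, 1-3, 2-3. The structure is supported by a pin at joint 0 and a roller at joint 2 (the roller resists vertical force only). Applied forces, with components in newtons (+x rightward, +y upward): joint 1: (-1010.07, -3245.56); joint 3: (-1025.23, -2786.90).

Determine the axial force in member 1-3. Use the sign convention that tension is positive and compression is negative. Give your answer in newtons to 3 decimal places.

N=4 nodes, M=5 members, R=3 reactions → 2N=8, M+R=8
member 0 (0-1): L=3.3075, (cx,cy)=(0.4112,0.9116)
member 1 (0-2): L=2.9470, (cx,cy)=(1.0000,0.0000)
member 2 (1-2): L=3.4072, (cx,cy)=(0.4658,-0.8849)
member 3 (1-3): L=3.2407, (cx,cy)=(0.9998,0.0213)
member 4 (2-3): L=3.4991, (cx,cy)=(0.4724,0.8814)
solve A·x = −loads:
  F[0-1] = -2513.1251 N (compression)
  F[0-2] = -1001.9491 N (compression)
  F[1-2] = -1067.4879 N (compression)
  F[1-3] = +474.0440 N (tension)
  F[2-3] = -3173.4320 N (compression)
  Rx@0 = +2035.3000 N
  Ry@0 = +2290.8478 N
  Ry@2 = +3741.6122 N

474.044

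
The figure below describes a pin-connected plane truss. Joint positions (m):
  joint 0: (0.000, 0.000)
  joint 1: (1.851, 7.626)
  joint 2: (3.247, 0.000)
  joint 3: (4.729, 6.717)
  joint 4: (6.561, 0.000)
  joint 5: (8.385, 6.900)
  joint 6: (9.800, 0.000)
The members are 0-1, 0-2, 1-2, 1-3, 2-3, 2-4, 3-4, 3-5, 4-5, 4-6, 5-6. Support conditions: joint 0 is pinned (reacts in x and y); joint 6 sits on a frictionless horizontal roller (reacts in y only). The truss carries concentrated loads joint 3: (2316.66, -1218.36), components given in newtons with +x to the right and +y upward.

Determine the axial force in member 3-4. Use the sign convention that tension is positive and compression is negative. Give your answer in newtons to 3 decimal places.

N=7 nodes, M=11 members, R=3 reactions → 2N=14, M+R=14
member 0 (0-1): L=7.8474, (cx,cy)=(0.2359,0.9718)
member 1 (0-2): L=3.2470, (cx,cy)=(1.0000,0.0000)
member 2 (1-2): L=7.7527, (cx,cy)=(0.1801,-0.9837)
member 3 (1-3): L=3.0181, (cx,cy)=(0.9536,-0.3012)
member 4 (2-3): L=6.8785, (cx,cy)=(0.2155,0.9765)
member 5 (2-4): L=3.3140, (cx,cy)=(1.0000,0.0000)
member 6 (3-4): L=6.9623, (cx,cy)=(0.2631,-0.9648)
member 7 (3-5): L=3.6606, (cx,cy)=(0.9987,0.0500)
member 8 (4-5): L=7.1370, (cx,cy)=(0.2556,0.9668)
member 9 (4-6): L=3.2390, (cx,cy)=(1.0000,0.0000)
member 10 (5-6): L=7.0436, (cx,cy)=(0.2009,-0.9796)
solve A·x = −loads:
  F[0-1] = +985.2177 N (tension)
  F[0-2] = +2084.2732 N (tension)
  F[1-2] = -1112.2538 N (compression)
  F[1-3] = +453.7336 N (tension)
  F[2-3] = +1120.3866 N (tension)
  F[2-4] = +1642.6043 N (tension)
  F[3-4] = -2308.9540 N (compression)
  F[3-5] = -1036.3461 N (compression)
  F[4-5] = +2304.1051 N (tension)
  F[4-6] = +446.1923 N (tension)
  F[5-6] = -2221.0583 N (compression)
  Rx@0 = -2316.6600 N
  Ry@0 = -957.4185 N
  Ry@6 = +2175.7785 N

-2308.954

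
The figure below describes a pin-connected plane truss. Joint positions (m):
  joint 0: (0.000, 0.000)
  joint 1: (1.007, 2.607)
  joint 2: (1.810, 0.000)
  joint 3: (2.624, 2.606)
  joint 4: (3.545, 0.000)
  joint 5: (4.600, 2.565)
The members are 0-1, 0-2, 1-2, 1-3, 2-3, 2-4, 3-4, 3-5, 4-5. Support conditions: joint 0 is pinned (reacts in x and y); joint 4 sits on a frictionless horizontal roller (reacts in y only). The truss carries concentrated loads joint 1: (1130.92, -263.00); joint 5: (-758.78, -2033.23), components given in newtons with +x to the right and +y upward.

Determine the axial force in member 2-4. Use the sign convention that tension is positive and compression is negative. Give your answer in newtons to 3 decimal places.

N=6 nodes, M=9 members, R=3 reactions → 2N=12, M+R=12
member 0 (0-1): L=2.7947, (cx,cy)=(0.3603,0.9328)
member 1 (0-2): L=1.8100, (cx,cy)=(1.0000,0.0000)
member 2 (1-2): L=2.7279, (cx,cy)=(0.2944,-0.9557)
member 3 (1-3): L=1.6170, (cx,cy)=(1.0000,-0.0006)
member 4 (2-3): L=2.7302, (cx,cy)=(0.2981,0.9545)
member 5 (2-4): L=1.7350, (cx,cy)=(1.0000,0.0000)
member 6 (3-4): L=2.7640, (cx,cy)=(0.3332,-0.9428)
member 7 (3-5): L=1.9764, (cx,cy)=(0.9998,-0.0207)
member 8 (4-5): L=2.7735, (cx,cy)=(0.3804,0.9248)
solve A·x = −loads:
  F[0-1] = +749.8320 N (tension)
  F[0-2] = +101.9595 N (tension)
  F[1-2] = -1006.7214 N (compression)
  F[1-3] = -564.3918 N (compression)
  F[2-3] = +1007.9583 N (tension)
  F[2-4] = -494.9109 N (compression)
  F[3-4] = -1022.4944 N (compression)
  F[3-5] = +76.8605 N (tension)
  F[4-5] = -2196.7727 N (compression)
  Rx@0 = -372.1400 N
  Ry@0 = -699.4644 N
  Ry@4 = +2995.6944 N

-494.911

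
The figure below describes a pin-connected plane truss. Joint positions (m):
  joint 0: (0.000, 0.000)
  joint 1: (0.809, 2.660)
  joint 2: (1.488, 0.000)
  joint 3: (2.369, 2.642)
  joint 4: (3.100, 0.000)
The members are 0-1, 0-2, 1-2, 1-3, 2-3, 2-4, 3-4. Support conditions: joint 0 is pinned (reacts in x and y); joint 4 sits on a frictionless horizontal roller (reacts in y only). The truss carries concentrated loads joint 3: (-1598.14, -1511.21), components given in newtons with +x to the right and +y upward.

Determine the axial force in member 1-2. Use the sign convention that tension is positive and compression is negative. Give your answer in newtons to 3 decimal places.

N=5 nodes, M=7 members, R=3 reactions → 2N=10, M+R=10
member 0 (0-1): L=2.7803, (cx,cy)=(0.2910,0.9567)
member 1 (0-2): L=1.4880, (cx,cy)=(1.0000,0.0000)
member 2 (1-2): L=2.7453, (cx,cy)=(0.2473,-0.9689)
member 3 (1-3): L=1.5601, (cx,cy)=(0.9999,-0.0115)
member 4 (2-3): L=2.7850, (cx,cy)=(0.3163,0.9486)
member 5 (2-4): L=1.6120, (cx,cy)=(1.0000,0.0000)
member 6 (3-4): L=2.7413, (cx,cy)=(0.2667,-0.9638)
solve A·x = −loads:
  F[0-1] = -1796.0970 N (compression)
  F[0-2] = -1075.5197 N (compression)
  F[1-2] = +1784.9625 N (tension)
  F[1-3] = -964.1634 N (compression)
  F[2-3] = -1823.1273 N (compression)
  F[2-4] = -57.3209 N (compression)
  F[3-4] = +214.9544 N (tension)
  Rx@0 = +1598.1400 N
  Ry@0 = +1718.3808 N
  Ry@4 = -207.1708 N

1784.963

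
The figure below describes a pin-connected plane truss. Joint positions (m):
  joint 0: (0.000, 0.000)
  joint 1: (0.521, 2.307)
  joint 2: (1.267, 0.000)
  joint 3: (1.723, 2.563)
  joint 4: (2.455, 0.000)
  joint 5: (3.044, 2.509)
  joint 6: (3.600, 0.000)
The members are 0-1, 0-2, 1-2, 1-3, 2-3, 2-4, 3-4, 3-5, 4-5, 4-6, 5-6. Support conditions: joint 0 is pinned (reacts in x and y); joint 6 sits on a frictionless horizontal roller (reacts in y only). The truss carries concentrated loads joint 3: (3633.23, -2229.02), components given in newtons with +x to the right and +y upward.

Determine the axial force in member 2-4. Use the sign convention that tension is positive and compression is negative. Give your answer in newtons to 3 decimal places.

N=7 nodes, M=11 members, R=3 reactions → 2N=14, M+R=14
member 0 (0-1): L=2.3651, (cx,cy)=(0.2203,0.9754)
member 1 (0-2): L=1.2670, (cx,cy)=(1.0000,0.0000)
member 2 (1-2): L=2.4246, (cx,cy)=(0.3077,-0.9515)
member 3 (1-3): L=1.2290, (cx,cy)=(0.9781,0.2083)
member 4 (2-3): L=2.6032, (cx,cy)=(0.1752,0.9845)
member 5 (2-4): L=1.1880, (cx,cy)=(1.0000,0.0000)
member 6 (3-4): L=2.6655, (cx,cy)=(0.2746,-0.9616)
member 7 (3-5): L=1.3221, (cx,cy)=(0.9992,-0.0408)
member 8 (4-5): L=2.5772, (cx,cy)=(0.2285,0.9735)
member 9 (4-6): L=1.1450, (cx,cy)=(1.0000,0.0000)
member 10 (5-6): L=2.5699, (cx,cy)=(0.2164,-0.9763)
solve A·x = −loads:
  F[0-1] = +1460.3448 N (tension)
  F[0-2] = +3311.5353 N (tension)
  F[1-2] = -1333.2663 N (compression)
  F[1-3] = +748.3264 N (tension)
  F[2-3] = +1288.5122 N (tension)
  F[2-4] = +2675.6160 N (tension)
  F[3-4] = -3729.3694 N (compression)
  F[3-5] = -1652.8283 N (compression)
  F[4-5] = +3683.4699 N (tension)
  F[4-6] = +809.6219 N (tension)
  F[5-6] = -3742.1236 N (compression)
  Rx@0 = -3633.2300 N
  Ry@0 = -1424.4717 N
  Ry@6 = +3653.4917 N

2675.616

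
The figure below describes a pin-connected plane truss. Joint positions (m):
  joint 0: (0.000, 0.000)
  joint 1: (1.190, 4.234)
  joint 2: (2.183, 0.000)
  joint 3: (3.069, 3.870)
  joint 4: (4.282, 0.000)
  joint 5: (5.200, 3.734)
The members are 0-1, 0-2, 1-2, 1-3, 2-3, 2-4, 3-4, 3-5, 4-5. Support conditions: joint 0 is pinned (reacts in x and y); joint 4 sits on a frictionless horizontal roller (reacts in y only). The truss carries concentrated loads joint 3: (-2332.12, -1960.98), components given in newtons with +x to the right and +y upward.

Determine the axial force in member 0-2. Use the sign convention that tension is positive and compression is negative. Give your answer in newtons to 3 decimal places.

-1583.596

N=6 nodes, M=9 members, R=3 reactions → 2N=12, M+R=12
member 0 (0-1): L=4.3981, (cx,cy)=(0.2706,0.9627)
member 1 (0-2): L=2.1830, (cx,cy)=(1.0000,0.0000)
member 2 (1-2): L=4.3489, (cx,cy)=(0.2283,-0.9736)
member 3 (1-3): L=1.9139, (cx,cy)=(0.9817,-0.1902)
member 4 (2-3): L=3.9701, (cx,cy)=(0.2232,0.9748)
member 5 (2-4): L=2.0990, (cx,cy)=(1.0000,0.0000)
member 6 (3-4): L=4.0556, (cx,cy)=(0.2991,-0.9542)
member 7 (3-5): L=2.1353, (cx,cy)=(0.9980,-0.0637)
member 8 (4-5): L=3.8452, (cx,cy)=(0.2387,0.9711)
solve A·x = −loads:
  F[0-1] = -2766.4254 N (compression)
  F[0-2] = -1583.5962 N (compression)
  F[1-2] = +3021.7247 N (tension)
  F[1-3] = -1465.2302 N (compression)
  F[2-3] = -3018.0125 N (compression)
  F[2-4] = -220.1125 N (compression)
  F[3-4] = +735.9429 N (tension)
  F[3-5] = +0.0000 N (tension)
  F[4-5] = -0.0000 N (compression)
  Rx@0 = +2332.1200 N
  Ry@0 = +2663.2352 N
  Ry@4 = -702.2552 N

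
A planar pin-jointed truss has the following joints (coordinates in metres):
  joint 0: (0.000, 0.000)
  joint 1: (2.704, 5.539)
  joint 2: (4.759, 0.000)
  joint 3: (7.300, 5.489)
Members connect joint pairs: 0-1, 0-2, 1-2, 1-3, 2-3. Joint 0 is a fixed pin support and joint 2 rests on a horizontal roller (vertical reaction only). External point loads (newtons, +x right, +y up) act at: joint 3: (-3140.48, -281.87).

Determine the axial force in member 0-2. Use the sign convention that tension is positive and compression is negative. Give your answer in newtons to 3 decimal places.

-1445.679

N=4 nodes, M=5 members, R=3 reactions → 2N=8, M+R=8
member 0 (0-1): L=6.1638, (cx,cy)=(0.4387,0.8986)
member 1 (0-2): L=4.7590, (cx,cy)=(1.0000,0.0000)
member 2 (1-2): L=5.9079, (cx,cy)=(0.3478,-0.9376)
member 3 (1-3): L=4.5963, (cx,cy)=(0.9999,-0.0109)
member 4 (2-3): L=6.0486, (cx,cy)=(0.4201,0.9075)
solve A·x = −loads:
  F[0-1] = -3863.3033 N (compression)
  F[0-2] = -1445.6793 N (compression)
  F[1-2] = +3737.6922 N (tension)
  F[1-3] = -2995.0894 N (compression)
  F[2-3] = -346.5110 N (compression)
  Rx@0 = +3140.4800 N
  Ry@0 = +3471.7090 N
  Ry@2 = -3189.8390 N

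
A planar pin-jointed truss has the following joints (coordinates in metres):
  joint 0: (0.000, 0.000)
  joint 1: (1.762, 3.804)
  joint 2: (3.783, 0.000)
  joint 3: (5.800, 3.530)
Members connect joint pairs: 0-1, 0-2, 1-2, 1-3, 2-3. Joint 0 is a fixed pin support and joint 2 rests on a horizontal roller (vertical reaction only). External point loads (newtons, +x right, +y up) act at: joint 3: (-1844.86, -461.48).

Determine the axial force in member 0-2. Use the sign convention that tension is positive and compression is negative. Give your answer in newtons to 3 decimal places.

-1161.446

N=4 nodes, M=5 members, R=3 reactions → 2N=8, M+R=8
member 0 (0-1): L=4.1923, (cx,cy)=(0.4203,0.9074)
member 1 (0-2): L=3.7830, (cx,cy)=(1.0000,0.0000)
member 2 (1-2): L=4.3075, (cx,cy)=(0.4692,-0.8831)
member 3 (1-3): L=4.0473, (cx,cy)=(0.9977,-0.0677)
member 4 (2-3): L=4.0656, (cx,cy)=(0.4961,0.8683)
solve A·x = −loads:
  F[0-1] = -1626.0220 N (compression)
  F[0-2] = -1161.4459 N (compression)
  F[1-2] = +1787.6908 N (tension)
  F[1-3] = -1525.6593 N (compression)
  F[2-3] = -650.4593 N (compression)
  Rx@0 = +1844.8600 N
  Ry@0 = +1475.4297 N
  Ry@2 = -1013.9497 N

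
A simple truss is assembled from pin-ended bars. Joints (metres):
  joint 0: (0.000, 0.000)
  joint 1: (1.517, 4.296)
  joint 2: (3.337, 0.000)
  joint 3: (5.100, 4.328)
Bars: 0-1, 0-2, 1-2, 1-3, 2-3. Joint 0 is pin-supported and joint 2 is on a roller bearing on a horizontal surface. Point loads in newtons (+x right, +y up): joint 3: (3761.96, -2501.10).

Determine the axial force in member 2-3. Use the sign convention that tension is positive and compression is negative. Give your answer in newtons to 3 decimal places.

-2746.918

N=4 nodes, M=5 members, R=3 reactions → 2N=8, M+R=8
member 0 (0-1): L=4.5560, (cx,cy)=(0.3330,0.9429)
member 1 (0-2): L=3.3370, (cx,cy)=(1.0000,0.0000)
member 2 (1-2): L=4.6656, (cx,cy)=(0.3901,-0.9208)
member 3 (1-3): L=3.5831, (cx,cy)=(1.0000,0.0089)
member 4 (2-3): L=4.6733, (cx,cy)=(0.3772,0.9261)
solve A·x = −loads:
  F[0-1] = +6575.7689 N (tension)
  F[0-2] = +1572.4304 N (tension)
  F[1-2] = -6687.4838 N (compression)
  F[1-3] = +4798.4244 N (tension)
  F[2-3] = -2746.9183 N (compression)
  Rx@0 = -3761.9600 N
  Ry@0 = -6200.5401 N
  Ry@2 = +8701.6401 N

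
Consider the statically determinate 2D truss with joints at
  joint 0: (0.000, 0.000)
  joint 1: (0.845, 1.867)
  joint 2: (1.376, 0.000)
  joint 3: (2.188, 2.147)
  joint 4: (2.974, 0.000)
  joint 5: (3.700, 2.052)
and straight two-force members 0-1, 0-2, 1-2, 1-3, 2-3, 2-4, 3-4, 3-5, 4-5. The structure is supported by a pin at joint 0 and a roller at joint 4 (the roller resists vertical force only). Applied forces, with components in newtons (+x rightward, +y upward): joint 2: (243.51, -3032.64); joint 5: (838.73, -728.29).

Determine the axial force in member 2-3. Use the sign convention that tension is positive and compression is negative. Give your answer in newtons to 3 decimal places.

2444.309

N=6 nodes, M=9 members, R=3 reactions → 2N=12, M+R=12
member 0 (0-1): L=2.0493, (cx,cy)=(0.4123,0.9110)
member 1 (0-2): L=1.3760, (cx,cy)=(1.0000,0.0000)
member 2 (1-2): L=1.9410, (cx,cy)=(0.2736,-0.9619)
member 3 (1-3): L=1.3719, (cx,cy)=(0.9790,0.2041)
member 4 (2-3): L=2.2954, (cx,cy)=(0.3537,0.9353)
member 5 (2-4): L=1.5980, (cx,cy)=(1.0000,0.0000)
member 6 (3-4): L=2.2864, (cx,cy)=(0.3438,-0.9391)
member 7 (3-5): L=1.5150, (cx,cy)=(0.9980,-0.0627)
member 8 (4-5): L=2.1766, (cx,cy)=(0.3335,0.9427)
solve A·x = −loads:
  F[0-1] = -958.2684 N (compression)
  F[0-2] = +1477.3646 N (tension)
  F[1-2] = +775.9787 N (tension)
  F[1-3] = -620.4653 N (compression)
  F[2-3] = +2444.3090 N (tension)
  F[2-4] = +581.4654 N (tension)
  F[3-4] = -2371.5599 N (compression)
  F[3-5] = +1074.6723 N (tension)
  F[4-5] = -701.0454 N (compression)
  Rx@0 = -1082.2400 N
  Ry@0 = +873.0149 N
  Ry@4 = +2887.9151 N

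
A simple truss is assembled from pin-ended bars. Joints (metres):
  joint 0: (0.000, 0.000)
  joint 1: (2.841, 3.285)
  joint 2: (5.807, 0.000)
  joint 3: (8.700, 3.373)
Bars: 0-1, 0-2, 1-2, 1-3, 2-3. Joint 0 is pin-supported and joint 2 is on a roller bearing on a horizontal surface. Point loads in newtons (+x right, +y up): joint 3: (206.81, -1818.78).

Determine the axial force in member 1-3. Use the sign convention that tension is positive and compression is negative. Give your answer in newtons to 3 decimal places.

N=4 nodes, M=5 members, R=3 reactions → 2N=8, M+R=8
member 0 (0-1): L=4.3431, (cx,cy)=(0.6541,0.7564)
member 1 (0-2): L=5.8070, (cx,cy)=(1.0000,0.0000)
member 2 (1-2): L=4.4259, (cx,cy)=(0.6701,-0.7422)
member 3 (1-3): L=5.8597, (cx,cy)=(0.9999,0.0150)
member 4 (2-3): L=4.4437, (cx,cy)=(0.6510,0.7591)
solve A·x = −loads:
  F[0-1] = +1356.7749 N (tension)
  F[0-2] = -680.7124 N (compression)
  F[1-2] = -1346.4157 N (compression)
  F[1-3] = +1790.0245 N (tension)
  F[2-3] = -2431.5425 N (compression)
  Rx@0 = -206.8100 N
  Ry@0 = -1026.2271 N
  Ry@2 = +2845.0071 N

1790.024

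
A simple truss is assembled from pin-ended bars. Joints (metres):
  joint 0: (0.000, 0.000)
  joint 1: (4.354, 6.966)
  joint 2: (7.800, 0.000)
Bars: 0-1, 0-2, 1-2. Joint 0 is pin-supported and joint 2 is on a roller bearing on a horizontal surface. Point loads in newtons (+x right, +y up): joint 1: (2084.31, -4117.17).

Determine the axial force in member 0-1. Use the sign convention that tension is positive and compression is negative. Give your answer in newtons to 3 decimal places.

N=3 nodes, M=3 members, R=3 reactions → 2N=6, M+R=6
member 0 (0-1): L=8.2148, (cx,cy)=(0.5300,0.8480)
member 1 (0-2): L=7.8000, (cx,cy)=(1.0000,0.0000)
member 2 (1-2): L=7.7717, (cx,cy)=(0.4434,-0.8963)
solve A·x = −loads:
  F[0-1] = +50.1242 N (tension)
  F[0-2] = +2057.7431 N (tension)
  F[1-2] = -4640.8188 N (compression)
  Rx@0 = -2084.3100 N
  Ry@0 = -42.5046 N
  Ry@2 = +4159.6746 N

50.124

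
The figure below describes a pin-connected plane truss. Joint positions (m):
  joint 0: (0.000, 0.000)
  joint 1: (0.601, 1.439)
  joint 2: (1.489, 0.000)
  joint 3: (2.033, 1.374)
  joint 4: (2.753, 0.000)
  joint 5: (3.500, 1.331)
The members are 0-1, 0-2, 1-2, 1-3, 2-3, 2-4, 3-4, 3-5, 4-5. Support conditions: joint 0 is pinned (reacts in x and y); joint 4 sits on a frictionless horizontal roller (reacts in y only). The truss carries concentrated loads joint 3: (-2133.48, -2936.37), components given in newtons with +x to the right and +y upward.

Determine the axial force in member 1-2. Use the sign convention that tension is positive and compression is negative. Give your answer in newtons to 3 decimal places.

N=6 nodes, M=9 members, R=3 reactions → 2N=12, M+R=12
member 0 (0-1): L=1.5595, (cx,cy)=(0.3854,0.9228)
member 1 (0-2): L=1.4890, (cx,cy)=(1.0000,0.0000)
member 2 (1-2): L=1.6909, (cx,cy)=(0.5252,-0.8510)
member 3 (1-3): L=1.4335, (cx,cy)=(0.9990,-0.0453)
member 4 (2-3): L=1.4778, (cx,cy)=(0.3681,0.9298)
member 5 (2-4): L=1.2640, (cx,cy)=(1.0000,0.0000)
member 6 (3-4): L=1.5512, (cx,cy)=(0.4642,-0.8858)
member 7 (3-5): L=1.4676, (cx,cy)=(0.9996,-0.0293)
member 8 (4-5): L=1.5263, (cx,cy)=(0.4894,0.8720)
solve A·x = −loads:
  F[0-1] = -1986.1845 N (compression)
  F[0-2] = -1368.0257 N (compression)
  F[1-2] = +2257.7018 N (tension)
  F[1-3] = -1953.1018 N (compression)
  F[2-3] = -2066.4317 N (compression)
  F[2-4] = +578.3110 N (tension)
  F[3-4] = -1245.9530 N (compression)
  F[3-5] = -0.0000 N (compression)
  F[4-5] = +0.0000 N (tension)
  Rx@0 = +2133.4800 N
  Ry@0 = +1832.7599 N
  Ry@4 = +1103.6101 N

2257.702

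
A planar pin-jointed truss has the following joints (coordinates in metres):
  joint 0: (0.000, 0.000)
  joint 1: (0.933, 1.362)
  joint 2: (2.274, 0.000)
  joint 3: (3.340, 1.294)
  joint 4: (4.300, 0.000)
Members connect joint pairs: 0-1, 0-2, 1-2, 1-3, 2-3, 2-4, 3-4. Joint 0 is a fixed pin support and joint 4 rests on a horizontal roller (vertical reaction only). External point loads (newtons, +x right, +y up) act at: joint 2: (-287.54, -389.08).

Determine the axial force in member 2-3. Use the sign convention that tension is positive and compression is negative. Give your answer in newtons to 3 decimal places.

255.065

N=5 nodes, M=7 members, R=3 reactions → 2N=10, M+R=10
member 0 (0-1): L=1.6509, (cx,cy)=(0.5651,0.8250)
member 1 (0-2): L=2.2740, (cx,cy)=(1.0000,0.0000)
member 2 (1-2): L=1.9114, (cx,cy)=(0.7016,-0.7126)
member 3 (1-3): L=2.4080, (cx,cy)=(0.9996,-0.0282)
member 4 (2-3): L=1.6765, (cx,cy)=(0.6358,0.7718)
member 5 (2-4): L=2.0260, (cx,cy)=(1.0000,0.0000)
member 6 (3-4): L=1.6112, (cx,cy)=(0.5958,-0.8031)
solve A·x = −loads:
  F[0-1] = -222.2074 N (compression)
  F[0-2] = -161.9617 N (compression)
  F[1-2] = +269.7445 N (tension)
  F[1-3] = -314.9544 N (compression)
  F[2-3] = +255.0647 N (tension)
  F[2-4] = +152.6504 N (tension)
  F[3-4] = -256.2017 N (compression)
  Rx@0 = +287.5400 N
  Ry@0 = +183.3200 N
  Ry@4 = +205.7600 N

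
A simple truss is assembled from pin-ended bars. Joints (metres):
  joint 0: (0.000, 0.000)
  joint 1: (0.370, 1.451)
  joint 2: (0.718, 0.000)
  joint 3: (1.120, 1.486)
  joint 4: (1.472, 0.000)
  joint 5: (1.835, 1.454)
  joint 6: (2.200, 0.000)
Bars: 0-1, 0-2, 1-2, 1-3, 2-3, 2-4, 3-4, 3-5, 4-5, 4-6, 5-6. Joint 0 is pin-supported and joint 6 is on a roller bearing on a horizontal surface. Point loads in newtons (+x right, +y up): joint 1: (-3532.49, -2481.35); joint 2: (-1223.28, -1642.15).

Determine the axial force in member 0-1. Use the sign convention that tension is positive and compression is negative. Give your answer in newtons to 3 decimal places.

-5676.082

N=7 nodes, M=11 members, R=3 reactions → 2N=14, M+R=14
member 0 (0-1): L=1.4974, (cx,cy)=(0.2471,0.9690)
member 1 (0-2): L=0.7180, (cx,cy)=(1.0000,0.0000)
member 2 (1-2): L=1.4921, (cx,cy)=(0.2332,-0.9724)
member 3 (1-3): L=0.7508, (cx,cy)=(0.9989,0.0466)
member 4 (2-3): L=1.5394, (cx,cy)=(0.2611,0.9653)
member 5 (2-4): L=0.7540, (cx,cy)=(1.0000,0.0000)
member 6 (3-4): L=1.5271, (cx,cy)=(0.2305,-0.9731)
member 7 (3-5): L=0.7157, (cx,cy)=(0.9990,-0.0447)
member 8 (4-5): L=1.4986, (cx,cy)=(0.2422,0.9702)
member 9 (4-6): L=0.7280, (cx,cy)=(1.0000,0.0000)
member 10 (5-6): L=1.4991, (cx,cy)=(0.2435,-0.9699)
solve A·x = −loads:
  F[0-1] = -5676.0823 N (compression)
  F[0-2] = -3353.2681 N (compression)
  F[1-2] = +3171.0644 N (tension)
  F[1-3] = +1391.9429 N (tension)
  F[2-3] = -1493.2832 N (compression)
  F[2-4] = -1000.4766 N (compression)
  F[3-4] = +1383.3250 N (tension)
  F[3-5] = +682.3039 N (tension)
  F[4-5] = -1387.3908 N (compression)
  F[4-6] = -345.5656 N (compression)
  F[5-6] = +1419.2931 N (tension)
  Rx@0 = +4755.7700 N
  Ry@0 = +5500.0817 N
  Ry@6 = -1376.5817 N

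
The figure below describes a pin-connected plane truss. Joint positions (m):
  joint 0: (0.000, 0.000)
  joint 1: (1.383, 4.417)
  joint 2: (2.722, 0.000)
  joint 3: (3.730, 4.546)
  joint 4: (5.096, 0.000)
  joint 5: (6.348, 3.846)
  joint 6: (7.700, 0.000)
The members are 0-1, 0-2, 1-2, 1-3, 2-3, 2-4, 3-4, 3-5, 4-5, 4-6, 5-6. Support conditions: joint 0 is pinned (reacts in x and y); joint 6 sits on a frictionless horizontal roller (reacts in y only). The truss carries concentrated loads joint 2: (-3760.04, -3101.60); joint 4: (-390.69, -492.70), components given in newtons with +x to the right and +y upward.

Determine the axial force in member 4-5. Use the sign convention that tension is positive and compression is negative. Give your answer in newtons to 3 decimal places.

N=7 nodes, M=11 members, R=3 reactions → 2N=14, M+R=14
member 0 (0-1): L=4.6285, (cx,cy)=(0.2988,0.9543)
member 1 (0-2): L=2.7220, (cx,cy)=(1.0000,0.0000)
member 2 (1-2): L=4.6155, (cx,cy)=(0.2901,-0.9570)
member 3 (1-3): L=2.3505, (cx,cy)=(0.9985,0.0549)
member 4 (2-3): L=4.6564, (cx,cy)=(0.2165,0.9763)
member 5 (2-4): L=2.3740, (cx,cy)=(1.0000,0.0000)
member 6 (3-4): L=4.7468, (cx,cy)=(0.2878,-0.9577)
member 7 (3-5): L=2.7100, (cx,cy)=(0.9661,-0.2583)
member 8 (4-5): L=4.0447, (cx,cy)=(0.3095,0.9509)
member 9 (4-6): L=2.6040, (cx,cy)=(1.0000,0.0000)
member 10 (5-6): L=4.0767, (cx,cy)=(0.3316,-0.9434)
solve A·x = −loads:
  F[0-1] = -2275.7554 N (compression)
  F[0-2] = -3470.7253 N (compression)
  F[1-2] = +2193.7767 N (tension)
  F[1-3] = -1318.4274 N (compression)
  F[2-3] = +1026.5107 N (tension)
  F[2-4] = +703.5358 N (tension)
  F[3-4] = -723.5163 N (compression)
  F[3-5] = -917.1422 N (compression)
  F[4-5] = +1246.8496 N (tension)
  F[4-6] = +500.0620 N (tension)
  F[5-6] = -1507.8484 N (compression)
  Rx@0 = +4150.7300 N
  Ry@0 = +2171.7864 N
  Ry@6 = +1422.5136 N

1246.850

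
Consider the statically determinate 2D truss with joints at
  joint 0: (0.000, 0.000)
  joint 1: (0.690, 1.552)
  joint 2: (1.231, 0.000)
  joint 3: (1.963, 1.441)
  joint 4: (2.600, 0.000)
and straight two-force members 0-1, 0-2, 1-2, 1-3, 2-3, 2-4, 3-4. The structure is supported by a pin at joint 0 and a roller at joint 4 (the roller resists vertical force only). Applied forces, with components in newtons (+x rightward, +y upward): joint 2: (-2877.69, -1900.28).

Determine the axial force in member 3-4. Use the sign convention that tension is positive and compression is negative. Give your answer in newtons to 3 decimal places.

-983.696

N=5 nodes, M=7 members, R=3 reactions → 2N=10, M+R=10
member 0 (0-1): L=1.6985, (cx,cy)=(0.4062,0.9138)
member 1 (0-2): L=1.2310, (cx,cy)=(1.0000,0.0000)
member 2 (1-2): L=1.6436, (cx,cy)=(0.3292,-0.9443)
member 3 (1-3): L=1.2778, (cx,cy)=(0.9962,-0.0869)
member 4 (2-3): L=1.6163, (cx,cy)=(0.4529,0.8916)
member 5 (2-4): L=1.3690, (cx,cy)=(1.0000,0.0000)
member 6 (3-4): L=1.5755, (cx,cy)=(0.4043,-0.9146)
solve A·x = −loads:
  F[0-1] = -1095.0000 N (compression)
  F[0-2] = -2432.8487 N (compression)
  F[1-2] = +1135.1992 N (tension)
  F[1-3] = -821.6065 N (compression)
  F[2-3] = +929.0872 N (tension)
  F[2-4] = +397.7203 N (tension)
  F[3-4] = -983.6964 N (compression)
  Rx@0 = +2877.6900 N
  Ry@0 = +1000.5705 N
  Ry@4 = +899.7095 N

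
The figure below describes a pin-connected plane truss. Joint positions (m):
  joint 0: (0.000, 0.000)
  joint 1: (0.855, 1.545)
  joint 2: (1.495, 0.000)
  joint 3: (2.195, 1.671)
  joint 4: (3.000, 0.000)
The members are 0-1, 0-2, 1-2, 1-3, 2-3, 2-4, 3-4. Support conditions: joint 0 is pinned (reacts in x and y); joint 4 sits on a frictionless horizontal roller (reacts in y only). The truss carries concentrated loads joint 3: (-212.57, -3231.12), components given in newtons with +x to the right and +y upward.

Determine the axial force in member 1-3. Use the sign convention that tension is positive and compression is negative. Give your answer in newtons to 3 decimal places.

N=5 nodes, M=7 members, R=3 reactions → 2N=10, M+R=10
member 0 (0-1): L=1.7658, (cx,cy)=(0.4842,0.8750)
member 1 (0-2): L=1.4950, (cx,cy)=(1.0000,0.0000)
member 2 (1-2): L=1.6723, (cx,cy)=(0.3827,-0.9239)
member 3 (1-3): L=1.3459, (cx,cy)=(0.9956,0.0936)
member 4 (2-3): L=1.8117, (cx,cy)=(0.3864,0.9223)
member 5 (2-4): L=1.5050, (cx,cy)=(1.0000,0.0000)
member 6 (3-4): L=1.8548, (cx,cy)=(0.4340,-0.9009)
solve A·x = −loads:
  F[0-1] = -1126.2475 N (compression)
  F[0-2] = +332.7588 N (tension)
  F[1-2] = +973.2094 N (tension)
  F[1-3] = -921.8282 N (compression)
  F[2-3] = -974.8245 N (compression)
  F[2-4] = +1081.8609 N (tension)
  F[3-4] = -2492.7088 N (compression)
  Rx@0 = +212.5700 N
  Ry@0 = +985.4187 N
  Ry@4 = +2245.7013 N

-921.828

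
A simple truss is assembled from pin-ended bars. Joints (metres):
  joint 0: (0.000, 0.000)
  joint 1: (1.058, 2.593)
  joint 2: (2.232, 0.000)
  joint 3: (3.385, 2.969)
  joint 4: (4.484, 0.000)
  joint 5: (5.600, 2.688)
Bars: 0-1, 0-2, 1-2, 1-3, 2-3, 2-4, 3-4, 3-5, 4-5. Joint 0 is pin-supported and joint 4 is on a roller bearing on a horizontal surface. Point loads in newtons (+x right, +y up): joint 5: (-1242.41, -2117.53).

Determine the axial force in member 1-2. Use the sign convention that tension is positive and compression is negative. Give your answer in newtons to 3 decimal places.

N=6 nodes, M=9 members, R=3 reactions → 2N=12, M+R=12
member 0 (0-1): L=2.8005, (cx,cy)=(0.3778,0.9259)
member 1 (0-2): L=2.2320, (cx,cy)=(1.0000,0.0000)
member 2 (1-2): L=2.8464, (cx,cy)=(0.4125,-0.9110)
member 3 (1-3): L=2.3572, (cx,cy)=(0.9872,0.1595)
member 4 (2-3): L=3.1850, (cx,cy)=(0.3620,0.9322)
member 5 (2-4): L=2.2520, (cx,cy)=(1.0000,0.0000)
member 6 (3-4): L=3.1659, (cx,cy)=(0.3471,-0.9378)
member 7 (3-5): L=2.2328, (cx,cy)=(0.9920,-0.1259)
member 8 (4-5): L=2.9105, (cx,cy)=(0.3834,0.9236)
solve A·x = −loads:
  F[0-1] = -235.1887 N (compression)
  F[0-2] = -1153.5593 N (compression)
  F[1-2] = +208.0587 N (tension)
  F[1-3] = -176.9304 N (compression)
  F[2-3] = -203.3277 N (compression)
  F[2-4] = -994.1390 N (compression)
  F[3-4] = +278.8801 N (tension)
  F[3-5] = -347.8471 N (compression)
  F[4-5] = -2340.1817 N (compression)
  Rx@0 = +1242.4100 N
  Ry@0 = +217.7597 N
  Ry@4 = +1899.7703 N

208.059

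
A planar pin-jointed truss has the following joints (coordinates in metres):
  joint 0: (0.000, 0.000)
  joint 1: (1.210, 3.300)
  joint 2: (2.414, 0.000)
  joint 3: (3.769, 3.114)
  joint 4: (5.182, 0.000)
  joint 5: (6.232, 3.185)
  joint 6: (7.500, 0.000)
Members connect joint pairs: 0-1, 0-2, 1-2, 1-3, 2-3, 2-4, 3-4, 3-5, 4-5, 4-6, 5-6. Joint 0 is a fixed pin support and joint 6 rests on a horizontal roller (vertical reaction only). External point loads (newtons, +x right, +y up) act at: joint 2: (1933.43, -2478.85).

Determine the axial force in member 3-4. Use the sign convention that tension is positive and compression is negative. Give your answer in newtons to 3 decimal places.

-894.713

N=7 nodes, M=11 members, R=3 reactions → 2N=14, M+R=14
member 0 (0-1): L=3.5148, (cx,cy)=(0.3443,0.9389)
member 1 (0-2): L=2.4140, (cx,cy)=(1.0000,0.0000)
member 2 (1-2): L=3.5128, (cx,cy)=(0.3427,-0.9394)
member 3 (1-3): L=2.5658, (cx,cy)=(0.9974,-0.0725)
member 4 (2-3): L=3.3960, (cx,cy)=(0.3990,0.9170)
member 5 (2-4): L=2.7680, (cx,cy)=(1.0000,0.0000)
member 6 (3-4): L=3.4196, (cx,cy)=(0.4132,-0.9106)
member 7 (3-5): L=2.4640, (cx,cy)=(0.9996,0.0288)
member 8 (4-5): L=3.3536, (cx,cy)=(0.3131,0.9497)
member 9 (4-6): L=2.3180, (cx,cy)=(1.0000,0.0000)
member 10 (5-6): L=3.4281, (cx,cy)=(0.3699,-0.9291)
solve A·x = −loads:
  F[0-1] = -1790.4284 N (compression)
  F[0-2] = +2549.7933 N (tension)
  F[1-2] = +1887.1114 N (tension)
  F[1-3] = -1266.5004 N (compression)
  F[2-3] = +769.9918 N (tension)
  F[2-4] = +955.9450 N (tension)
  F[3-4] = -894.7131 N (compression)
  F[3-5] = -586.4859 N (compression)
  F[4-5] = +857.8919 N (tension)
  F[4-6] = +317.6406 N (tension)
  F[5-6] = -858.7636 N (compression)
  Rx@0 = -1933.4300 N
  Ry@0 = +1680.9908 N
  Ry@6 = +797.8592 N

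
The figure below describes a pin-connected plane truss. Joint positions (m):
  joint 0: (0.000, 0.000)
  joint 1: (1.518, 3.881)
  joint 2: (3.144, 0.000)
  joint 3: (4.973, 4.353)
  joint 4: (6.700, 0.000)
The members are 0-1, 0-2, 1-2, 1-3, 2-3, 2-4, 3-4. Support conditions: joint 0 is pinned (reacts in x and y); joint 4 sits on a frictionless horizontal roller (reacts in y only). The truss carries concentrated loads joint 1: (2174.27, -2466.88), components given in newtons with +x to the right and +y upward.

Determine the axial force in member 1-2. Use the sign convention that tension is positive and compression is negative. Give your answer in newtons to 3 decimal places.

N=5 nodes, M=7 members, R=3 reactions → 2N=10, M+R=10
member 0 (0-1): L=4.1673, (cx,cy)=(0.3643,0.9313)
member 1 (0-2): L=3.1440, (cx,cy)=(1.0000,0.0000)
member 2 (1-2): L=4.2079, (cx,cy)=(0.3864,-0.9223)
member 3 (1-3): L=3.4871, (cx,cy)=(0.9908,0.1354)
member 4 (2-3): L=4.7216, (cx,cy)=(0.3874,0.9219)
member 5 (2-4): L=3.5560, (cx,cy)=(1.0000,0.0000)
member 6 (3-4): L=4.6831, (cx,cy)=(0.3688,-0.9295)
solve A·x = −loads:
  F[0-1] = -696.3544 N (compression)
  F[0-2] = +2427.9266 N (tension)
  F[1-2] = -2204.9297 N (compression)
  F[1-3] = -1590.5349 N (compression)
  F[2-3] = +2205.8784 N (tension)
  F[2-4] = +721.4155 N (tension)
  F[3-4] = -1956.2471 N (compression)
  Rx@0 = -2174.2700 N
  Ry@0 = +648.5120 N
  Ry@4 = +1818.3680 N

-2204.930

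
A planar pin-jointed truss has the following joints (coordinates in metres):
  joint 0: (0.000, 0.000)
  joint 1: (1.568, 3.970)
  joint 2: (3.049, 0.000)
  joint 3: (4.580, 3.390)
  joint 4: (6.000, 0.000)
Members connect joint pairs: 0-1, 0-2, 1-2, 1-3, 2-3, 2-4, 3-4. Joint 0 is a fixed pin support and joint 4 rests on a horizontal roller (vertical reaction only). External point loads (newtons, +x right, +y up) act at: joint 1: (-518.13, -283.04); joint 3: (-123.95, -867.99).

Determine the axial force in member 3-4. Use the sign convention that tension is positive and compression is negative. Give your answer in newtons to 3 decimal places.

-350.921

N=5 nodes, M=7 members, R=3 reactions → 2N=10, M+R=10
member 0 (0-1): L=4.2684, (cx,cy)=(0.3673,0.9301)
member 1 (0-2): L=3.0490, (cx,cy)=(1.0000,0.0000)
member 2 (1-2): L=4.2372, (cx,cy)=(0.3495,-0.9369)
member 3 (1-3): L=3.0673, (cx,cy)=(0.9820,-0.1891)
member 4 (2-3): L=3.7197, (cx,cy)=(0.4116,0.9114)
member 5 (2-4): L=2.9510, (cx,cy)=(1.0000,0.0000)
member 6 (3-4): L=3.6754, (cx,cy)=(0.3864,-0.9224)
solve A·x = −loads:
  F[0-1] = -889.5519 N (compression)
  F[0-2] = -315.3050 N (compression)
  F[1-2] = +583.5503 N (tension)
  F[1-3] = -12.8388 N (compression)
  F[2-3] = -599.9176 N (compression)
  F[2-4] = +135.5796 N (tension)
  F[3-4] = -350.9211 N (compression)
  Rx@0 = +642.0800 N
  Ry@0 = +827.3576 N
  Ry@4 = +323.6724 N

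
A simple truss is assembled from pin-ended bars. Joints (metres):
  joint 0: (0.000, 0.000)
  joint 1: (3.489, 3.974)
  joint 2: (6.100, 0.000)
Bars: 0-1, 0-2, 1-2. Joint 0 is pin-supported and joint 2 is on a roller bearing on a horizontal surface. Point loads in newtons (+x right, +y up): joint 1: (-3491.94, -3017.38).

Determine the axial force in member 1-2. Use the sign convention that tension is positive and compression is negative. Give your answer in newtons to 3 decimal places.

656.978

N=3 nodes, M=3 members, R=3 reactions → 2N=6, M+R=6
member 0 (0-1): L=5.2883, (cx,cy)=(0.6598,0.7515)
member 1 (0-2): L=6.1000, (cx,cy)=(1.0000,0.0000)
member 2 (1-2): L=4.7550, (cx,cy)=(0.5491,-0.8358)
solve A·x = −loads:
  F[0-1] = -4745.9368 N (compression)
  F[0-2] = -360.7507 N (compression)
  F[1-2] = +656.9776 N (tension)
  Rx@0 = +3491.9400 N
  Ry@0 = +3566.4506 N
  Ry@2 = -549.0706 N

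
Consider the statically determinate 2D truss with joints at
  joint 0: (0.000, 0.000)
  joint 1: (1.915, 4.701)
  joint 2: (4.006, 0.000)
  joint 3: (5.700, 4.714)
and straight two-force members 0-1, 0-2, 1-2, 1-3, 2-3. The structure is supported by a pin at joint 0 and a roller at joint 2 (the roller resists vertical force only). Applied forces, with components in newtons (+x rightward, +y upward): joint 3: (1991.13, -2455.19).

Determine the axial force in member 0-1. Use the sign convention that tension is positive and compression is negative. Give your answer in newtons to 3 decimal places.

3651.031

N=4 nodes, M=5 members, R=3 reactions → 2N=8, M+R=8
member 0 (0-1): L=5.0761, (cx,cy)=(0.3773,0.9261)
member 1 (0-2): L=4.0060, (cx,cy)=(1.0000,0.0000)
member 2 (1-2): L=5.1451, (cx,cy)=(0.4064,-0.9137)
member 3 (1-3): L=3.7850, (cx,cy)=(1.0000,0.0034)
member 4 (2-3): L=5.0091, (cx,cy)=(0.3382,0.9411)
solve A·x = −loads:
  F[0-1] = +3651.0310 N (tension)
  F[0-2] = +613.7444 N (tension)
  F[1-2] = -3689.8311 N (compression)
  F[1-3] = +2876.9829 N (tension)
  F[2-3] = -2619.4048 N (compression)
  Rx@0 = -1991.1300 N
  Ry@0 = -3381.2478 N
  Ry@2 = +5836.4378 N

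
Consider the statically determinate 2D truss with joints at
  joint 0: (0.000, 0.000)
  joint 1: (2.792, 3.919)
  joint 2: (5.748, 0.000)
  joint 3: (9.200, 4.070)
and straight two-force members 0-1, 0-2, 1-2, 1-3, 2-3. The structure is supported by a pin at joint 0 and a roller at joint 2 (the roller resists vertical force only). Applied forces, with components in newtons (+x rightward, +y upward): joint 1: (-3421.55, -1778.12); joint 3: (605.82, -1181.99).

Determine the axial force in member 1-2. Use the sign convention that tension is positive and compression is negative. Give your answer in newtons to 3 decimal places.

N=4 nodes, M=5 members, R=3 reactions → 2N=8, M+R=8
member 0 (0-1): L=4.8118, (cx,cy)=(0.5802,0.8144)
member 1 (0-2): L=5.7480, (cx,cy)=(1.0000,0.0000)
member 2 (1-2): L=4.9088, (cx,cy)=(0.6022,-0.7984)
member 3 (1-3): L=6.4098, (cx,cy)=(0.9997,0.0236)
member 4 (2-3): L=5.3368, (cx,cy)=(0.6468,0.7626)
solve A·x = −loads:
  F[0-1] = -2588.7819 N (compression)
  F[0-2] = -1313.6277 N (compression)
  F[1-2] = +462.1767 N (tension)
  F[1-3] = +1641.5890 N (tension)
  F[2-3] = -1600.5905 N (compression)
  Rx@0 = +2815.7300 N
  Ry@0 = +2108.4308 N
  Ry@2 = +851.6792 N

462.177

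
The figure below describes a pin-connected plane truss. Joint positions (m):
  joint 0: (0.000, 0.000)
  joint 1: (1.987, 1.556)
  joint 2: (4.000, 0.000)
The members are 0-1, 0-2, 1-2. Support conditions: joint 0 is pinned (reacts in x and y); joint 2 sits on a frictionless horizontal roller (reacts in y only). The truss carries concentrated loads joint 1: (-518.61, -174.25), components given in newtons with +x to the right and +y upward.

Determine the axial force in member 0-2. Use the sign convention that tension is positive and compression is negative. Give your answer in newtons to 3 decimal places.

-149.009

N=3 nodes, M=3 members, R=3 reactions → 2N=6, M+R=6
member 0 (0-1): L=2.5237, (cx,cy)=(0.7873,0.6165)
member 1 (0-2): L=4.0000, (cx,cy)=(1.0000,0.0000)
member 2 (1-2): L=2.5443, (cx,cy)=(0.7912,-0.6116)
solve A·x = −loads:
  F[0-1] = -469.4409 N (compression)
  F[0-2] = -149.0094 N (compression)
  F[1-2] = +188.3358 N (tension)
  Rx@0 = +518.6100 N
  Ry@0 = +289.4306 N
  Ry@2 = -115.1806 N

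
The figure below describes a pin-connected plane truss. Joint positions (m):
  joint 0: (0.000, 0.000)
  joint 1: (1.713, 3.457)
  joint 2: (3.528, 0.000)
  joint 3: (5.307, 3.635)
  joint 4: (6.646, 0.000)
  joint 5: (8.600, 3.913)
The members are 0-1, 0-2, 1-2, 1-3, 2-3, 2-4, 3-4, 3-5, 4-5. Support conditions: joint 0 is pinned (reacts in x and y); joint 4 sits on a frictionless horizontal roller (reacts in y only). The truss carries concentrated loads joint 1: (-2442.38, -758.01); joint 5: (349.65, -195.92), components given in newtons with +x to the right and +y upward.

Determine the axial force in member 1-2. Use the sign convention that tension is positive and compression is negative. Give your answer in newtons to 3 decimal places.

N=6 nodes, M=9 members, R=3 reactions → 2N=12, M+R=12
member 0 (0-1): L=3.8581, (cx,cy)=(0.4440,0.8960)
member 1 (0-2): L=3.5280, (cx,cy)=(1.0000,0.0000)
member 2 (1-2): L=3.9045, (cx,cy)=(0.4648,-0.8854)
member 3 (1-3): L=3.5984, (cx,cy)=(0.9988,0.0495)
member 4 (2-3): L=4.0470, (cx,cy)=(0.4396,0.8982)
member 5 (2-4): L=3.1180, (cx,cy)=(1.0000,0.0000)
member 6 (3-4): L=3.8738, (cx,cy)=(0.3457,-0.9384)
member 7 (3-5): L=3.3047, (cx,cy)=(0.9965,0.0841)
member 8 (4-5): L=4.3737, (cx,cy)=(0.4468,0.8947)
solve A·x = −loads:
  F[0-1] = -1751.7304 N (compression)
  F[0-2] = -1314.9675 N (compression)
  F[1-2] = +984.1714 N (tension)
  F[1-3] = +1208.6060 N (tension)
  F[2-3] = -970.1352 N (compression)
  F[2-4] = -431.0178 N (compression)
  F[3-4] = +906.9329 N (tension)
  F[3-5] = +468.8415 N (tension)
  F[4-5] = -263.0733 N (compression)
  Rx@0 = +2092.7300 N
  Ry@0 = +1569.6002 N
  Ry@4 = -615.6702 N

984.171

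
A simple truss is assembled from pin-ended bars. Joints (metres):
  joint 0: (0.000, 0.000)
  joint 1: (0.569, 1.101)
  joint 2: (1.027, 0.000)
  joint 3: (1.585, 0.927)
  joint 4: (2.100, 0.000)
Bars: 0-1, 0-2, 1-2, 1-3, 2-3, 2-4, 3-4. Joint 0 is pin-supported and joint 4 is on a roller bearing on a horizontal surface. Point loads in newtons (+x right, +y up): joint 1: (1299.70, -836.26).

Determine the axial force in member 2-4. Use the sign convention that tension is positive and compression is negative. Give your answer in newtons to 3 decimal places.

504.445

N=5 nodes, M=7 members, R=3 reactions → 2N=10, M+R=10
member 0 (0-1): L=1.2393, (cx,cy)=(0.4591,0.8884)
member 1 (0-2): L=1.0270, (cx,cy)=(1.0000,0.0000)
member 2 (1-2): L=1.1925, (cx,cy)=(0.3841,-0.9233)
member 3 (1-3): L=1.0308, (cx,cy)=(0.9856,-0.1688)
member 4 (2-3): L=1.0820, (cx,cy)=(0.5157,0.8568)
member 5 (2-4): L=1.0730, (cx,cy)=(1.0000,0.0000)
member 6 (3-4): L=1.0604, (cx,cy)=(0.4856,-0.8742)
solve A·x = −loads:
  F[0-1] = +80.7549 N (tension)
  F[0-2] = +1262.6242 N (tension)
  F[1-2] = -806.7005 N (compression)
  F[1-3] = -966.6587 N (compression)
  F[2-3] = +869.3546 N (tension)
  F[2-4] = +504.4449 N (tension)
  F[3-4] = -1038.7156 N (compression)
  Rx@0 = -1299.7000 N
  Ry@0 = -71.7408 N
  Ry@4 = +908.0008 N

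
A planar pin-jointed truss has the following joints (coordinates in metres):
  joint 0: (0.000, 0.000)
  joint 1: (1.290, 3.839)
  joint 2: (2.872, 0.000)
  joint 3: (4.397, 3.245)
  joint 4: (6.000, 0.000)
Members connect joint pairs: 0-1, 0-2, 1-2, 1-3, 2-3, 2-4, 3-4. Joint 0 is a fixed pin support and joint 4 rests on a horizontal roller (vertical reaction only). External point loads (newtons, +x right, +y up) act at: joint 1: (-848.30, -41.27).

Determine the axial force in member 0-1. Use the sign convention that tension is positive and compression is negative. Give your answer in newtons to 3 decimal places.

N=5 nodes, M=7 members, R=3 reactions → 2N=10, M+R=10
member 0 (0-1): L=4.0499, (cx,cy)=(0.3185,0.9479)
member 1 (0-2): L=2.8720, (cx,cy)=(1.0000,0.0000)
member 2 (1-2): L=4.1522, (cx,cy)=(0.3810,-0.9246)
member 3 (1-3): L=3.1633, (cx,cy)=(0.9822,-0.1878)
member 4 (2-3): L=3.5855, (cx,cy)=(0.4253,0.9050)
member 5 (2-4): L=3.1280, (cx,cy)=(1.0000,0.0000)
member 6 (3-4): L=3.6193, (cx,cy)=(0.4429,-0.8966)
solve A·x = −loads:
  F[0-1] = -606.7712 N (compression)
  F[0-2] = -655.0293 N (compression)
  F[1-2] = +479.8083 N (tension)
  F[1-3] = +480.7728 N (tension)
  F[2-3] = -490.1640 N (compression)
  F[2-4] = -263.7405 N (compression)
  F[3-4] = +595.4877 N (tension)
  Rx@0 = +848.3000 N
  Ry@0 = +575.1676 N
  Ry@4 = -533.8976 N

-606.771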